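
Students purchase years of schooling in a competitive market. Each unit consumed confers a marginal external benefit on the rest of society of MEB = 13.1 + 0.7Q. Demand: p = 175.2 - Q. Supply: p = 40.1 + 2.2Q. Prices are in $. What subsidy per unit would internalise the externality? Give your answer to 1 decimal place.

subsidy = $54.6 per unit

Social marginal benefit = demand + MEB = 188.3 - 0.3Q.
Set SMB = MC: 188.3 - 0.3Q = 40.1 + 2.2Q → Q* = 59.2800.
The Pigouvian subsidy equals MEB at Q*: 13.1 + 0.7×59.2800 = 54.5960.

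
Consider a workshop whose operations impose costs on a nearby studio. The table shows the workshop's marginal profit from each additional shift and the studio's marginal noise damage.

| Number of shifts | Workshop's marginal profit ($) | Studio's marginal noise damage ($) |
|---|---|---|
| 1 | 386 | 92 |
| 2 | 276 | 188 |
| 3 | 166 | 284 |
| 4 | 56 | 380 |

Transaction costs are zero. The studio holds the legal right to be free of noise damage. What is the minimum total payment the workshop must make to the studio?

$280

Efficient level: marginal profit ≥ marginal noise damage through level 2, so k* = 2.
With the studio holding the right, the workshop must at least compensate total damage at k*: 92 + 188 = 280.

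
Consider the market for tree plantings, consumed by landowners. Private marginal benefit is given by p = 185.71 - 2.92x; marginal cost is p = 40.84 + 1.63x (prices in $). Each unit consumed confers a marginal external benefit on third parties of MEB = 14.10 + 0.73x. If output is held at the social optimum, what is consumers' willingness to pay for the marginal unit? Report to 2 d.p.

Social marginal benefit = demand + MEB = 199.81 - 2.19x.
Set SMB = MC: 199.81 - 2.19x = 40.84 + 1.63x → x* = 41.6152.
Consumer price on the demand curve at x*: 185.71 − 2.92×41.6152 = 64.1936.

P = $64.19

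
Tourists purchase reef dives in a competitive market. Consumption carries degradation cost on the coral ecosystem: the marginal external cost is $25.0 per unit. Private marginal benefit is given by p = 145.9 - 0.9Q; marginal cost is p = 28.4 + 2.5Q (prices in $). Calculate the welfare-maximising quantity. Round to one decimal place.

Social marginal benefit = demand − MEC = 120.9 - 0.9Q.
Set SMB = MC: 120.9 - 0.9Q = 28.4 + 2.5Q → Q* = 27.2059.

Q* = 27.2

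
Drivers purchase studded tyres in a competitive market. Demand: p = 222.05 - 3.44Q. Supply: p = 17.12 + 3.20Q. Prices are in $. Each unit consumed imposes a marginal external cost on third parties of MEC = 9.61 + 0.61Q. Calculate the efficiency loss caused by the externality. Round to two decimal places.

Market equilibrium (private): 17.12 + 3.20Q = 222.05 - 3.44Q → Q_m = 30.8630.
Social marginal benefit = demand − MEC = 212.44 - 4.05Q.
Set SMB = MC: 212.44 - 4.05Q = 17.12 + 3.20Q → Q* = 26.9407.
The loss is the area between SMB and MC from Q* to Q_m; with linear curves that's a triangle of height MEC(Q_m).
DWL = ½ × 3.9223 × 28.4364 = 55.7680.

DWL = $55.77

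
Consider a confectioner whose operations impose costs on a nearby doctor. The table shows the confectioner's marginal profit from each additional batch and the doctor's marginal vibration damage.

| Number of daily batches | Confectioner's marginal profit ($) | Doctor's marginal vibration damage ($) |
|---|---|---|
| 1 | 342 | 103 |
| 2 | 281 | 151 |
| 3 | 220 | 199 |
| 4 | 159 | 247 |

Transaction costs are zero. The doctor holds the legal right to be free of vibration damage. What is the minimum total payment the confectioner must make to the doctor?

Efficient level: marginal profit ≥ marginal vibration damage through level 3, so k* = 3.
With the doctor holding the right, the confectioner must at least compensate total damage at k*: 103 + 151 + 199 = 453.

$453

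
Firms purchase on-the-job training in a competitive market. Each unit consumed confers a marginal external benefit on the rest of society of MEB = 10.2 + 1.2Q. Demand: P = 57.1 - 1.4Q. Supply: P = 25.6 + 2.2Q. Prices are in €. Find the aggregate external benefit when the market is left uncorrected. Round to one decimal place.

Market equilibrium (private): 25.6 + 2.2Q = 57.1 - 1.4Q → Q_m = 8.7500.
Total external benefit = ∫₀^{Q_m} (10.2 + 1.2Q) dQ = 10.2×8.7500 + ½×1.2×8.7500² = 135.1875.

€135.2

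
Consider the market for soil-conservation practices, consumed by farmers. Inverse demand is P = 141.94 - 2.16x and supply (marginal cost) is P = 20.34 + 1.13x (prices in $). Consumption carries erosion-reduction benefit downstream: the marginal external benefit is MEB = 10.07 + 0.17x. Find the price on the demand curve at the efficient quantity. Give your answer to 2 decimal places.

P = $50.78

Social marginal benefit = demand + MEB = 152.01 - 1.99x.
Set SMB = MC: 152.01 - 1.99x = 20.34 + 1.13x → x* = 42.2019.
Consumer price on the demand curve at x*: 141.94 − 2.16×42.2019 = 50.7839.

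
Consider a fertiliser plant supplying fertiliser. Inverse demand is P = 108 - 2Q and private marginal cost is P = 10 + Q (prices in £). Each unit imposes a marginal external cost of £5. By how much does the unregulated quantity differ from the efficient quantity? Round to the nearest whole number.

2 units

Market equilibrium (private): 10 + Q = 108 - 2Q → Q_m = 32.6667.
Social marginal cost = private MC + MEC = 15 + Q.
Set SMC = demand: 15 + Q = 108 - 2Q → Q* = 31.0000.
Gap = |32.6667 − 31.0000| = 1.6667.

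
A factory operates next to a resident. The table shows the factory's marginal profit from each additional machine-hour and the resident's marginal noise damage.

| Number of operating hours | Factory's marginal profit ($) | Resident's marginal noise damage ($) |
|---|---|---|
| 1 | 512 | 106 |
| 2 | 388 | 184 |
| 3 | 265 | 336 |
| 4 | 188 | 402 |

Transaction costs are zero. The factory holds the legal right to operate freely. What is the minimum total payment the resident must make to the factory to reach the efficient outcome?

Left alone the factory would choose level 4 (marginal profit stays positive).
Efficient level: k* = 2 (marginal profit ≥ marginal noise damage through 2).
The resident must at least cover the factory's forgone profit from cutting 4→2: 265 + 188 = 453.

$453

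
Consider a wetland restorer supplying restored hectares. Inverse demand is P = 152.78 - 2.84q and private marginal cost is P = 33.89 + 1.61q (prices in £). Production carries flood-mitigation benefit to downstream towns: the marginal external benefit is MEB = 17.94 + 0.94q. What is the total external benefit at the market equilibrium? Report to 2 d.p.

£814.78

Market equilibrium (private): 33.89 + 1.61q = 152.78 - 2.84q → q_m = 26.7169.
Total external benefit = ∫₀^{q_m} (17.94 + 0.94q) dq = 17.94×26.7169 + ½×0.94×26.7169² = 814.7838.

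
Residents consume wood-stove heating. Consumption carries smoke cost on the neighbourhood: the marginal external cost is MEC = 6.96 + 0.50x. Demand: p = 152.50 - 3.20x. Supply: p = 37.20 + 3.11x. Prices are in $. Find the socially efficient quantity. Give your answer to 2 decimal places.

x* = 15.91

Social marginal benefit = demand − MEC = 145.54 - 3.70x.
Set SMB = MC: 145.54 - 3.70x = 37.20 + 3.11x → x* = 15.9090.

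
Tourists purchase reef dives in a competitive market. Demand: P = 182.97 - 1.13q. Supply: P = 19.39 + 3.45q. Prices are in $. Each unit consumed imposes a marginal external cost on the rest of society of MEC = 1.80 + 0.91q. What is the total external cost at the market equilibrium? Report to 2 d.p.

Market equilibrium (private): 19.39 + 3.45q = 182.97 - 1.13q → q_m = 35.7162.
Total external cost = ∫₀^{q_m} (1.80 + 0.91q) dq = 1.80×35.7162 + ½×0.91×35.7162² = 644.7085.

$644.71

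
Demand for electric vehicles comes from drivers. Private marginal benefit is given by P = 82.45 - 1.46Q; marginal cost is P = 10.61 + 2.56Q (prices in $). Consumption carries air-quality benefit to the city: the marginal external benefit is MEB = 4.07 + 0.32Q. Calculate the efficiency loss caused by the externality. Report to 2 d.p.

DWL = $12.95

Market equilibrium (private): 10.61 + 2.56Q = 82.45 - 1.46Q → Q_m = 17.8706.
Social marginal benefit = demand + MEB = 86.52 - 1.14Q.
Set SMB = MC: 86.52 - 1.14Q = 10.61 + 2.56Q → Q* = 20.5162.
Between Q* and Q_m the wedge SMB − MC runs linearly from 0 to MEB(Q_m), so the loss is a triangle.
DWL = ½ × 2.6456 × 9.7886 = 12.9484.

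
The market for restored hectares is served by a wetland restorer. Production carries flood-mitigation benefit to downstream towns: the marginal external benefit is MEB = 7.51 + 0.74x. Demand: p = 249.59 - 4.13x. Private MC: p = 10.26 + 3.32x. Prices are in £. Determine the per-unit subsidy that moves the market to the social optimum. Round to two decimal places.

subsidy = £34.73 per unit

Social marginal cost = private MC − MEB = 2.75 + 2.58x.
Set SMC = demand: 2.75 + 2.58x = 249.59 - 4.13x → x* = 36.7869.
The Pigouvian subsidy equals MEB at x*: 7.51 + 0.74×36.7869 = 34.7323.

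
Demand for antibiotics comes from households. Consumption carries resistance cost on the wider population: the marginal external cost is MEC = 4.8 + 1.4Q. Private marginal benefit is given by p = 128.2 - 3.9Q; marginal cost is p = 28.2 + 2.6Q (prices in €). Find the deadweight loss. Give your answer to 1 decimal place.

DWL = €43.9

Market equilibrium (private): 28.2 + 2.6Q = 128.2 - 3.9Q → Q_m = 15.3846.
Social marginal benefit = demand − MEC = 123.4 - 5.3Q.
Set SMB = MC: 123.4 - 5.3Q = 28.2 + 2.6Q → Q* = 12.0506.
The welfare-loss triangle has base |Q_m − Q*| and height MEC(Q_m) (the vertical gap between SMB and MC is zero at Q* and MEC at Q_m).
DWL = ½ × 3.3340 × 26.3385 = 43.9063.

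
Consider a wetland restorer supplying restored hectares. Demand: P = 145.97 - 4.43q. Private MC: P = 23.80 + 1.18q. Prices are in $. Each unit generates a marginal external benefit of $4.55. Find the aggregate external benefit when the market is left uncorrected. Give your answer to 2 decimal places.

$99.09

Market equilibrium (private): 23.80 + 1.18q = 145.97 - 4.43q → q_m = 21.7772.
Total external benefit = MEB × q_m = 4.55 × 21.7772 = 99.0863.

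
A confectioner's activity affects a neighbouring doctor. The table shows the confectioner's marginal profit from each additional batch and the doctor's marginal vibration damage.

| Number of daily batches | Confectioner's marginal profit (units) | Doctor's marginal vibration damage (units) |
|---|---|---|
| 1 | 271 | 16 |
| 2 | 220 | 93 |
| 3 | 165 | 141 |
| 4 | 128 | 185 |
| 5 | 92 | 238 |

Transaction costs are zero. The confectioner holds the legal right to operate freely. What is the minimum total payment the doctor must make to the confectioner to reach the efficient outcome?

Left alone the confectioner would choose level 5 (marginal profit stays positive).
Efficient level: k* = 3 (marginal profit ≥ marginal vibration damage through 3).
The doctor must at least cover the confectioner's forgone profit from cutting 5→3: 128 + 92 = 220.

220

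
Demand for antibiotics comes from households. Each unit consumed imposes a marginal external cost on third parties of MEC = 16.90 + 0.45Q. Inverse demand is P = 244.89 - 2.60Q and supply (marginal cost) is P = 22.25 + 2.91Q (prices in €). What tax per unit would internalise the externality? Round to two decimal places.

tax = €32.43 per unit

Social marginal benefit = demand − MEC = 227.99 - 3.05Q.
Set SMB = MC: 227.99 - 3.05Q = 22.25 + 2.91Q → Q* = 34.5201.
The Pigouvian tax equals MEC at Q*: 16.90 + 0.45×34.5201 = 32.4340.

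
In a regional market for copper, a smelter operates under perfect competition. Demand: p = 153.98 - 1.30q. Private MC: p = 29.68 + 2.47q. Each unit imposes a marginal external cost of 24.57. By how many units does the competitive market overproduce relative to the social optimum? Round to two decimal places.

Market equilibrium (private): 29.68 + 2.47q = 153.98 - 1.30q → q_m = 32.9708.
Social marginal cost = private MC + MEC = 54.25 + 2.47q.
Set SMC = demand: 54.25 + 2.47q = 153.98 - 1.30q → q* = 26.4536.
Gap = |32.9708 − 26.4536| = 6.5172.

6.52 units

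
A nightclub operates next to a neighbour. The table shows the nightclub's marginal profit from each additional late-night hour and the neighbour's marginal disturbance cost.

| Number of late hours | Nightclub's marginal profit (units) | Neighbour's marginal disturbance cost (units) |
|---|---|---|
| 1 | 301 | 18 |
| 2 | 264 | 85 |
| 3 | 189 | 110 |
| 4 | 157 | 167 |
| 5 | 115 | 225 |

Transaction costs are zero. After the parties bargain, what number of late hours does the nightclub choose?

3

Bargaining reaches the level where marginal profit last exceeds marginal disturbance cost.
That holds through level 3 (189 ≥ 110) but not at 4 (157 < 167).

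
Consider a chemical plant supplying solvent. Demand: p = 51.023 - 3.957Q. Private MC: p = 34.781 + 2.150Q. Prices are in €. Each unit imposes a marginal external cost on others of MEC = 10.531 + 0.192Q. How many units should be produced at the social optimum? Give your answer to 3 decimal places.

Q* = 0.907

Social marginal cost = private MC + MEC = 45.312 + 2.342Q.
Set SMC = demand: 45.312 + 2.342Q = 51.023 - 3.957Q → Q* = 0.9067.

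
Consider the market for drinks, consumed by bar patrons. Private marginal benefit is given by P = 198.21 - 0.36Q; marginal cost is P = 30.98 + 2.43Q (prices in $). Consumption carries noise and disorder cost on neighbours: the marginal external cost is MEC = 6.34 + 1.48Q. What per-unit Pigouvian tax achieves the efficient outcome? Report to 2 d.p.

tax = $62.11 per unit

Social marginal benefit = demand − MEC = 191.87 - 1.84Q.
Set SMB = MC: 191.87 - 1.84Q = 30.98 + 2.43Q → Q* = 37.6792.
The Pigouvian tax equals MEC at Q*: 6.34 + 1.48×37.6792 = 62.1052.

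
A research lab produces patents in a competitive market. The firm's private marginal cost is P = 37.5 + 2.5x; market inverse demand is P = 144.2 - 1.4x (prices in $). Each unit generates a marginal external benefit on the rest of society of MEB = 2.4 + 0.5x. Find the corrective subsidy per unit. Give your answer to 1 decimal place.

subsidy = $18.4 per unit

Social marginal cost = private MC − MEB = 35.1 + 2.0x.
Set SMC = demand: 35.1 + 2.0x = 144.2 - 1.4x → x* = 32.0882.
The Pigouvian subsidy equals MEB at x*: 2.4 + 0.5×32.0882 = 18.4441.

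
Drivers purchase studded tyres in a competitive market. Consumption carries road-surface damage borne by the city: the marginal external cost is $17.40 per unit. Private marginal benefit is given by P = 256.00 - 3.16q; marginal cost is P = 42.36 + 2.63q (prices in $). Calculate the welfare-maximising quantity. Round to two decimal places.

Social marginal benefit = demand − MEC = 238.60 - 3.16q.
Set SMB = MC: 238.60 - 3.16q = 42.36 + 2.63q → q* = 33.8929.

q* = 33.89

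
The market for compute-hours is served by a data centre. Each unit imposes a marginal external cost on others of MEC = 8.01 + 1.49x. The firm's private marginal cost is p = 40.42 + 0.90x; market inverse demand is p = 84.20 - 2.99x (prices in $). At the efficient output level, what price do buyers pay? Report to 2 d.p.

Social marginal cost = private MC + MEC = 48.43 + 2.39x.
Set SMC = demand: 48.43 + 2.39x = 84.20 - 2.99x → x* = 6.6487.
Consumer price on the demand curve at x*: 84.20 − 2.99×6.6487 = 64.3204.

P = $64.32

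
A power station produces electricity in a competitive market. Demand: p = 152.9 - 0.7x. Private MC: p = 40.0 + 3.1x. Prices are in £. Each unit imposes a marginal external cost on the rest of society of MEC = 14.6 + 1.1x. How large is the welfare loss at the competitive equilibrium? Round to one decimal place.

Market equilibrium (private): 40.0 + 3.1x = 152.9 - 0.7x → x_m = 29.7105.
Social marginal cost = private MC + MEC = 54.6 + 4.2x.
Set SMC = demand: 54.6 + 4.2x = 152.9 - 0.7x → x* = 20.0612.
Between x* and x_m the wedge SMC − demand runs linearly from 0 to MEC(x_m), so the loss is a triangle.
DWL = ½ × 9.6493 × 47.2816 = 228.1172.

DWL = £228.1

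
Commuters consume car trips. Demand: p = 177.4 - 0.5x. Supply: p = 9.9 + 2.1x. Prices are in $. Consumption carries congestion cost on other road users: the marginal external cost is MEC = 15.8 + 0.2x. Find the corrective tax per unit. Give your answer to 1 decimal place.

tax = $26.6 per unit

Social marginal benefit = demand − MEC = 161.6 - 0.7x.
Set SMB = MC: 161.6 - 0.7x = 9.9 + 2.1x → x* = 54.1786.
The Pigouvian tax equals MEC at x*: 15.8 + 0.2×54.1786 = 26.6357.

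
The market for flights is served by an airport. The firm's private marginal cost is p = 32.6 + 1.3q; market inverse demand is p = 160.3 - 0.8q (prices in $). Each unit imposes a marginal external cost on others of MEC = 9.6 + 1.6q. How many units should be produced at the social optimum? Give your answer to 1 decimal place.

q* = 31.9

Social marginal cost = private MC + MEC = 42.2 + 2.9q.
Set SMC = demand: 42.2 + 2.9q = 160.3 - 0.8q → q* = 31.9189.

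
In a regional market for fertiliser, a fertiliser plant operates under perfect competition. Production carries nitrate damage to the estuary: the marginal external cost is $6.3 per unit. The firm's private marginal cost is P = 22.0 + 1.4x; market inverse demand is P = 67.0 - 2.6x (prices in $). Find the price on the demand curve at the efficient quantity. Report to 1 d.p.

Social marginal cost = private MC + MEC = 28.3 + 1.4x.
Set SMC = demand: 28.3 + 1.4x = 67.0 - 2.6x → x* = 9.6750.
Consumer price on the demand curve at x*: 67.0 − 2.6×9.6750 = 41.8450.

P = $41.8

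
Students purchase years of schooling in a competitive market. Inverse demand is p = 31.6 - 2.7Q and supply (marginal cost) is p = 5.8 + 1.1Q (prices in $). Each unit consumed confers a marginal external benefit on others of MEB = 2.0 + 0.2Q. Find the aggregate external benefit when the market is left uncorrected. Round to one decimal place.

$18.2

Market equilibrium (private): 5.8 + 1.1Q = 31.6 - 2.7Q → Q_m = 6.7895.
Total external benefit = ∫₀^{Q_m} (2.0 + 0.2Q) dQ = 2.0×6.7895 + ½×0.2×6.7895² = 18.1887.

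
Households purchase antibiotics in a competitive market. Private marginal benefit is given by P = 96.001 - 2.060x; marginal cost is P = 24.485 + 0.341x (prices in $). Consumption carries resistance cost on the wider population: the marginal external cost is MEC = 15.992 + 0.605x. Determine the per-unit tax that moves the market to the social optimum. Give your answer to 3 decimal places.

tax = $27.167 per unit

Social marginal benefit = demand − MEC = 80.009 - 2.665x.
Set SMB = MC: 80.009 - 2.665x = 24.485 + 0.341x → x* = 18.4711.
The Pigouvian tax equals MEC at x*: 15.992 + 0.605×18.4711 = 27.1670.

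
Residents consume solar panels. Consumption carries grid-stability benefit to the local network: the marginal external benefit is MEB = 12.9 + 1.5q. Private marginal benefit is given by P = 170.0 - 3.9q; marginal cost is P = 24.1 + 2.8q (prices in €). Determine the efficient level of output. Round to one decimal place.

q* = 30.5

Social marginal benefit = demand + MEB = 182.9 - 2.4q.
Set SMB = MC: 182.9 - 2.4q = 24.1 + 2.8q → q* = 30.5385.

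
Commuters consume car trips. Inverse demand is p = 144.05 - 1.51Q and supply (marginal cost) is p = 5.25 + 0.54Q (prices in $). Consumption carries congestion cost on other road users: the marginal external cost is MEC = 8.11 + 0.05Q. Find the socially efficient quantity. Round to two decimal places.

Q* = 62.23

Social marginal benefit = demand − MEC = 135.94 - 1.56Q.
Set SMB = MC: 135.94 - 1.56Q = 5.25 + 0.54Q → Q* = 62.2333.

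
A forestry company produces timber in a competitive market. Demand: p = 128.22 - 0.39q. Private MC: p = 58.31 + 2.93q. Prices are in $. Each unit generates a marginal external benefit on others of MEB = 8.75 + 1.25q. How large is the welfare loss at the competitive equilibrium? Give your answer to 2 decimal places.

Market equilibrium (private): 58.31 + 2.93q = 128.22 - 0.39q → q_m = 21.0572.
Social marginal cost = private MC − MEB = 49.56 + 1.68q.
Set SMC = demand: 49.56 + 1.68q = 128.22 - 0.39q → q* = 38.0000.
The welfare-loss triangle has base |q_m − q*| and height MEB(q_m) (the vertical gap between SMC and demand is zero at q* and MEB at q_m).
DWL = ½ × 16.9428 × 35.0715 = 297.1047.

DWL = $297.10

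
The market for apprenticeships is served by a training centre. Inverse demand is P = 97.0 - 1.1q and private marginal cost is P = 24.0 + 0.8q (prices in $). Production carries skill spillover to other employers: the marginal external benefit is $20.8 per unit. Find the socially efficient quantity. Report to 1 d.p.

q* = 49.4

Social marginal cost = private MC − MEB = 3.2 + 0.8q.
Set SMC = demand: 3.2 + 0.8q = 97.0 - 1.1q → q* = 49.3684.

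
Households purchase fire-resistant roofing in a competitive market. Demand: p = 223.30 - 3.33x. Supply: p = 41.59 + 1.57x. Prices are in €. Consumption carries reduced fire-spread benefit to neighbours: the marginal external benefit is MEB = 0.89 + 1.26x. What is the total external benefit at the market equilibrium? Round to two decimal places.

€899.38

Market equilibrium (private): 41.59 + 1.57x = 223.30 - 3.33x → x_m = 37.0837.
Total external benefit = ∫₀^{x_m} (0.89 + 1.26x) dx = 0.89×37.0837 + ½×1.26×37.0837² = 899.3810.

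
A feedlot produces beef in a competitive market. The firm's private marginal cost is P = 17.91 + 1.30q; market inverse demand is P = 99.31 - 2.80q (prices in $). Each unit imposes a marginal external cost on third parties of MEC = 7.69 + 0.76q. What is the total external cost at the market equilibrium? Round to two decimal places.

Market equilibrium (private): 17.91 + 1.30q = 99.31 - 2.80q → q_m = 19.8537.
Total external cost = ∫₀^{q_m} (7.69 + 0.76q) dq = 7.69×19.8537 + ½×0.76×19.8537² = 302.4593.

$302.46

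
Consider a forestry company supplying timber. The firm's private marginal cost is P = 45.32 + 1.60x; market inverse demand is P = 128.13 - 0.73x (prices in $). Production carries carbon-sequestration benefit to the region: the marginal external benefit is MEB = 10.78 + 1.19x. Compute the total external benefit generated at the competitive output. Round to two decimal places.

$1134.70

Market equilibrium (private): 45.32 + 1.60x = 128.13 - 0.73x → x_m = 35.5408.
Total external benefit = ∫₀^{x_m} (10.78 + 1.19x) dx = 10.78×35.5408 + ½×1.19×35.5408² = 1134.7032.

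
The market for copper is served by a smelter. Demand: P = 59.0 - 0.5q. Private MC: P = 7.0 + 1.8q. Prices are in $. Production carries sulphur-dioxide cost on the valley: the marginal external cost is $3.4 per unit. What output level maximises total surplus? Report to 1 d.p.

q* = 21.1

Social marginal cost = private MC + MEC = 10.4 + 1.8q.
Set SMC = demand: 10.4 + 1.8q = 59.0 - 0.5q → q* = 21.1304.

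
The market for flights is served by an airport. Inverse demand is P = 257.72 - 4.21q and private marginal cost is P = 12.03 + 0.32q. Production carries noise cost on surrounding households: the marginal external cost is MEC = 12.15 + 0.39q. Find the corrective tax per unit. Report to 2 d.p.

Social marginal cost = private MC + MEC = 24.18 + 0.71q.
Set SMC = demand: 24.18 + 0.71q = 257.72 - 4.21q → q* = 47.4675.
The Pigouvian tax equals MEC at q*: 12.15 + 0.39×47.4675 = 30.6623.

tax = 30.66 per unit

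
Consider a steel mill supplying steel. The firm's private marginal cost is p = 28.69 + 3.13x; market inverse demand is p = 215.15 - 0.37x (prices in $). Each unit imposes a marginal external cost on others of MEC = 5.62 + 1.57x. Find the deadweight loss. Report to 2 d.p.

DWL = $785.75

Market equilibrium (private): 28.69 + 3.13x = 215.15 - 0.37x → x_m = 53.2743.
Social marginal cost = private MC + MEC = 34.31 + 4.70x.
Set SMC = demand: 34.31 + 4.70x = 215.15 - 0.37x → x* = 35.6686.
The loss is the area between SMC and demand from x* to x_m; with linear curves that's a triangle of height MEC(x_m).
DWL = ½ × 17.6057 × 89.2606 = 785.7477.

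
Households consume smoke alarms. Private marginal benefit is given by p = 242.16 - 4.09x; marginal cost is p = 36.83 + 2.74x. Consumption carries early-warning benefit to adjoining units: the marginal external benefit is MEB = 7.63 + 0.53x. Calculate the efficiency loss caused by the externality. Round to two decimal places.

DWL = 44.07

Market equilibrium (private): 36.83 + 2.74x = 242.16 - 4.09x → x_m = 30.0630.
Social marginal benefit = demand + MEB = 249.79 - 3.56x.
Set SMB = MC: 249.79 - 3.56x = 36.83 + 2.74x → x* = 33.8032.
Between x* and x_m the wedge SMB − MC runs linearly from 0 to MEB(x_m), so the loss is a triangle.
DWL = ½ × 3.7402 × 23.5634 = 44.0659.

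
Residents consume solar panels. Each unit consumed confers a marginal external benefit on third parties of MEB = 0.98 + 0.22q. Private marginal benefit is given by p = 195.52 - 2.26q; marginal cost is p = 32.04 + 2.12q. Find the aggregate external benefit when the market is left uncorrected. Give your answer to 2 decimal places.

Market equilibrium (private): 32.04 + 2.12q = 195.52 - 2.26q → q_m = 37.3242.
Total external benefit = ∫₀^{q_m} (0.98 + 0.22q) dq = 0.98×37.3242 + ½×0.22×37.3242² = 189.8183.

189.82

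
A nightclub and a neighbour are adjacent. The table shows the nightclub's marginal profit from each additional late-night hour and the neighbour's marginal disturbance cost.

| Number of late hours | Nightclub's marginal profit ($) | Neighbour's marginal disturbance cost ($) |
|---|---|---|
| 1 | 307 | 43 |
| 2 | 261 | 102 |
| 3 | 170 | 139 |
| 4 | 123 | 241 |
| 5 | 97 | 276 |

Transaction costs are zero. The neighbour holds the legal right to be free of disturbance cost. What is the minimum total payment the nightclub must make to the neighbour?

Efficient level: marginal profit ≥ marginal disturbance cost through level 3, so k* = 3.
With the neighbour holding the right, the nightclub must at least compensate total damage at k*: 43 + 102 + 139 = 284.

$284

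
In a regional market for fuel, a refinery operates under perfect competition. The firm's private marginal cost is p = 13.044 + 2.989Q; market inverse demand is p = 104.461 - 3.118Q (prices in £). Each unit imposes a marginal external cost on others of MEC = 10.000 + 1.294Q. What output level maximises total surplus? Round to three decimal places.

Q* = 11.001

Social marginal cost = private MC + MEC = 23.044 + 4.283Q.
Set SMC = demand: 23.044 + 4.283Q = 104.461 - 3.118Q → Q* = 11.0008.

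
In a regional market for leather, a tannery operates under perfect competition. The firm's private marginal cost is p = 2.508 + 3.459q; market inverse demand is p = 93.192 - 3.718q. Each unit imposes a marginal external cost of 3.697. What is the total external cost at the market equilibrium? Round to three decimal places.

46.713

Market equilibrium (private): 2.508 + 3.459q = 93.192 - 3.718q → q_m = 12.6354.
Total external cost = MEC × q_m = 3.697 × 12.6354 = 46.7131.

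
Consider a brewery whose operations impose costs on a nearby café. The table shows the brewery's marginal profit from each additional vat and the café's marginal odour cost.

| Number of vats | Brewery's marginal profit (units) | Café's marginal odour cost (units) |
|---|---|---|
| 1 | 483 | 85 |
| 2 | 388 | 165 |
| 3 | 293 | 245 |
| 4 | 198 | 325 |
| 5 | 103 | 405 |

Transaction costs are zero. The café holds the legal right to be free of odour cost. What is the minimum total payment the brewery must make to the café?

Efficient level: marginal profit ≥ marginal odour cost through level 3, so k* = 3.
With the café holding the right, the brewery must at least compensate total damage at k*: 85 + 165 + 245 = 495.

495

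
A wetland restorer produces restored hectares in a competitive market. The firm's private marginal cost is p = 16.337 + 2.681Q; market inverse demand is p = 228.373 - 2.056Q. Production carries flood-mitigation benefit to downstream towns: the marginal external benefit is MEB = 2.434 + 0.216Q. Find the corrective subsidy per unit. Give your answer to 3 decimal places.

subsidy = 12.681 per unit

Social marginal cost = private MC − MEB = 13.903 + 2.465Q.
Set SMC = demand: 13.903 + 2.465Q = 228.373 - 2.056Q → Q* = 47.4386.
The Pigouvian subsidy equals MEB at Q*: 2.434 + 0.216×47.4386 = 12.6807.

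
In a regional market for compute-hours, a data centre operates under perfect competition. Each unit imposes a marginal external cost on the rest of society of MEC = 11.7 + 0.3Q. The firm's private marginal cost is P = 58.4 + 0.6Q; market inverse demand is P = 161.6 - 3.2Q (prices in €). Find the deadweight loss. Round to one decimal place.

Market equilibrium (private): 58.4 + 0.6Q = 161.6 - 3.2Q → Q_m = 27.1579.
Social marginal cost = private MC + MEC = 70.1 + 0.9Q.
Set SMC = demand: 70.1 + 0.9Q = 161.6 - 3.2Q → Q* = 22.3171.
Between Q* and Q_m the wedge SMC − demand runs linearly from 0 to MEC(Q_m), so the loss is a triangle.
DWL = ½ × 4.8408 × 19.8474 = 48.0386.

DWL = €48.0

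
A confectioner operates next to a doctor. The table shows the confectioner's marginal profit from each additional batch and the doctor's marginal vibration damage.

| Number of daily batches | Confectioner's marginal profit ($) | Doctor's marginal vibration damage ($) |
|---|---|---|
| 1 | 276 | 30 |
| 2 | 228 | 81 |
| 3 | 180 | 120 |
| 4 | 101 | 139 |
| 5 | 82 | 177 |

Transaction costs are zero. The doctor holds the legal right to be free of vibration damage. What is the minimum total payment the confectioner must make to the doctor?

$231

Efficient level: marginal profit ≥ marginal vibration damage through level 3, so k* = 3.
With the doctor holding the right, the confectioner must at least compensate total damage at k*: 30 + 81 + 120 = 231.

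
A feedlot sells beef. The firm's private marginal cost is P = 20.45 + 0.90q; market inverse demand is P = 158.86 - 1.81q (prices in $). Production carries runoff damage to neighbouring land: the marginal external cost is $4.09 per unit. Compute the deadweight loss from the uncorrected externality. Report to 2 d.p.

DWL = $3.09

Market equilibrium (private): 20.45 + 0.90q = 158.86 - 1.81q → q_m = 51.0738.
Social marginal cost = private MC + MEC = 24.54 + 0.90q.
Set SMC = demand: 24.54 + 0.90q = 158.86 - 1.81q → q* = 49.5646.
The welfare-loss triangle has base |q_m − q*| and height MEC(q_m) (the vertical gap between SMC and demand is zero at q* and MEC at q_m).
DWL = ½ × 1.5092 × 4.0900 = 3.0863.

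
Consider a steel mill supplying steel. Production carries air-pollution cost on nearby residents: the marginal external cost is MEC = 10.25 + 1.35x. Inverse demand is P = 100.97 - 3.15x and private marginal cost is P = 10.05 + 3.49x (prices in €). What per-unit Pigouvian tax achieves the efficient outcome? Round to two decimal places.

tax = €23.88 per unit

Social marginal cost = private MC + MEC = 20.30 + 4.84x.
Set SMC = demand: 20.30 + 4.84x = 100.97 - 3.15x → x* = 10.0964.
The Pigouvian tax equals MEC at x*: 10.25 + 1.35×10.0964 = 23.8801.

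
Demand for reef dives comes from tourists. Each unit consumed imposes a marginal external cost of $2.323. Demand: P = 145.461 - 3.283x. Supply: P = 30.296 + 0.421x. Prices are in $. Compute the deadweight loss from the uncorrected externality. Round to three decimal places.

Market equilibrium (private): 30.296 + 0.421x = 145.461 - 3.283x → x_m = 31.0921.
Social marginal benefit = demand − MEC = 143.138 - 3.283x.
Set SMB = MC: 143.138 - 3.283x = 30.296 + 0.421x → x* = 30.4649.
The loss is the area between SMB and MC from x* to x_m; with linear curves that's a triangle of height MEC(x_m).
DWL = ½ × 0.6272 × 2.3230 = 0.7285.

DWL = $0.728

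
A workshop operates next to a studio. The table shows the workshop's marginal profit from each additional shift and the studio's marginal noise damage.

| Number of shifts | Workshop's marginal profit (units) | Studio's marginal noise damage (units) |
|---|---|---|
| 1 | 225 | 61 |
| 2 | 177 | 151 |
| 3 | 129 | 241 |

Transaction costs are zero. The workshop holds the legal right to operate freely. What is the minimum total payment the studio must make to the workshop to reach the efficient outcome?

Left alone the workshop would choose level 3 (marginal profit stays positive).
Efficient level: k* = 2 (marginal profit ≥ marginal noise damage through 2).
The studio must at least cover the workshop's forgone profit from cutting 3→2: 129 = 129.

129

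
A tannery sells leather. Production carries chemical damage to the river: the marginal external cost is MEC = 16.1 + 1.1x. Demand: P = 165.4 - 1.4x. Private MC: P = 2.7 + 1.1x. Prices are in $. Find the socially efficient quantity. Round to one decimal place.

x* = 40.7

Social marginal cost = private MC + MEC = 18.8 + 2.2x.
Set SMC = demand: 18.8 + 2.2x = 165.4 - 1.4x → x* = 40.7222.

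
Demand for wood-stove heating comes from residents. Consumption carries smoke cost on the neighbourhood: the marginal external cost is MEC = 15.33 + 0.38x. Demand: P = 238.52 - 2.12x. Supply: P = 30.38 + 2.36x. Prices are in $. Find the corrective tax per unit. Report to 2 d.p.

Social marginal benefit = demand − MEC = 223.19 - 2.50x.
Set SMB = MC: 223.19 - 2.50x = 30.38 + 2.36x → x* = 39.6728.
The Pigouvian tax equals MEC at x*: 15.33 + 0.38×39.6728 = 30.4057.

tax = $30.41 per unit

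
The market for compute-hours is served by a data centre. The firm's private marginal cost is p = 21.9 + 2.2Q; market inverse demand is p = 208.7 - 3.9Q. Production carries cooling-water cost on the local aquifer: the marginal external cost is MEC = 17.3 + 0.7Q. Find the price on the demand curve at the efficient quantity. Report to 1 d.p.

P = 111.5

Social marginal cost = private MC + MEC = 39.2 + 2.9Q.
Set SMC = demand: 39.2 + 2.9Q = 208.7 - 3.9Q → Q* = 24.9265.
Consumer price on the demand curve at Q*: 208.7 − 3.9×24.9265 = 111.4867.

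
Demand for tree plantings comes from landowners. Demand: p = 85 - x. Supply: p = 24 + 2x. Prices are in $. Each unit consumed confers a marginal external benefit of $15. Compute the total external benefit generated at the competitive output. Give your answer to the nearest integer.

$305

Market equilibrium (private): 24 + 2x = 85 - x → x_m = 20.3333.
Total external benefit = MEB × x_m = 15 × 20.3333 = 304.9995.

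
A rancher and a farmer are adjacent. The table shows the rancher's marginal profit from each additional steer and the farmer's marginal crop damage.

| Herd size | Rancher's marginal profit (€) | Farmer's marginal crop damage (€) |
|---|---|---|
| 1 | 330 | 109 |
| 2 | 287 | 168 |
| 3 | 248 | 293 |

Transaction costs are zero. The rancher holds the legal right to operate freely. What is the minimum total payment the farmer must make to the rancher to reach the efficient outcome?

Left alone the rancher would choose level 3 (marginal profit stays positive).
Efficient level: k* = 2 (marginal profit ≥ marginal crop damage through 2).
The farmer must at least cover the rancher's forgone profit from cutting 3→2: 248 = 248.

€248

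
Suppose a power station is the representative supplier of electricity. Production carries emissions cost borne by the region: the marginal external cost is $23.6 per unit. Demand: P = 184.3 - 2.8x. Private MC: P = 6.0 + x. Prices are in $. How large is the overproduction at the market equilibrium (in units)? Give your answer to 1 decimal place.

Market equilibrium (private): 6.0 + x = 184.3 - 2.8x → x_m = 46.9211.
Social marginal cost = private MC + MEC = 29.6 + x.
Set SMC = demand: 29.6 + x = 184.3 - 2.8x → x* = 40.7105.
Gap = |46.9211 − 40.7105| = 6.2106.

6.2 units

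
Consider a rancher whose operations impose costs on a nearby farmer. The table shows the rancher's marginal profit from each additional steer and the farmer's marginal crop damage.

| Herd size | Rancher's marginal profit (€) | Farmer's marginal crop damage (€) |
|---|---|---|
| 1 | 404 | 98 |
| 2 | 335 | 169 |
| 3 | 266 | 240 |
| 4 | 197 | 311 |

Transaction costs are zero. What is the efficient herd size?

3

Bargaining reaches the level where marginal profit last exceeds marginal crop damage.
That holds through level 3 (266 ≥ 240) but not at 4 (197 < 311).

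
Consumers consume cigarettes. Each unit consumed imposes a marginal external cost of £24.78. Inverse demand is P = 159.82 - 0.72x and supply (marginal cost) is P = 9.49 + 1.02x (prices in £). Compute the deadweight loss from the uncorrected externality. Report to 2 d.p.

Market equilibrium (private): 9.49 + 1.02x = 159.82 - 0.72x → x_m = 86.3966.
Social marginal benefit = demand − MEC = 135.04 - 0.72x.
Set SMB = MC: 135.04 - 0.72x = 9.49 + 1.02x → x* = 72.1552.
The loss is the area between SMB and MC from x* to x_m; with linear curves that's a triangle of height MEC(x_m).
DWL = ½ × 14.2414 × 24.7800 = 176.4509.

DWL = £176.45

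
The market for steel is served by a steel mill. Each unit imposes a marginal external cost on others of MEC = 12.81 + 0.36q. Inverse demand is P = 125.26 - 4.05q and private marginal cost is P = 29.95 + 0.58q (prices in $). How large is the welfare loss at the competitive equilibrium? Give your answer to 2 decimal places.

Market equilibrium (private): 29.95 + 0.58q = 125.26 - 4.05q → q_m = 20.5853.
Social marginal cost = private MC + MEC = 42.76 + 0.94q.
Set SMC = demand: 42.76 + 0.94q = 125.26 - 4.05q → q* = 16.5331.
The loss is the area between SMC and demand from q* to q_m; with linear curves that's a triangle of height MEC(q_m).
DWL = ½ × 4.0522 × 20.2207 = 40.9692.

DWL = $40.97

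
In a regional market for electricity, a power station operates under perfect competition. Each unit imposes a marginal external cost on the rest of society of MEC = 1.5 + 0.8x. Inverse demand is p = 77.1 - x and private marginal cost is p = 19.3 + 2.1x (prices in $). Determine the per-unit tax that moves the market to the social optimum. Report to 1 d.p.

tax = $13.0 per unit

Social marginal cost = private MC + MEC = 20.8 + 2.9x.
Set SMC = demand: 20.8 + 2.9x = 77.1 - x → x* = 14.4359.
The Pigouvian tax equals MEC at x*: 1.5 + 0.8×14.4359 = 13.0487.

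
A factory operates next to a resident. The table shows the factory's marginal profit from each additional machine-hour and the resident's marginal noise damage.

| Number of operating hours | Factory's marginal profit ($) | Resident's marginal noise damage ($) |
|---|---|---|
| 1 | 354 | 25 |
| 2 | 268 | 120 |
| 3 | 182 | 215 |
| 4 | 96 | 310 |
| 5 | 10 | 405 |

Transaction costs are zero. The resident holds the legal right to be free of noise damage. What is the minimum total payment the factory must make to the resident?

$145

Efficient level: marginal profit ≥ marginal noise damage through level 2, so k* = 2.
With the resident holding the right, the factory must at least compensate total damage at k*: 25 + 120 = 145.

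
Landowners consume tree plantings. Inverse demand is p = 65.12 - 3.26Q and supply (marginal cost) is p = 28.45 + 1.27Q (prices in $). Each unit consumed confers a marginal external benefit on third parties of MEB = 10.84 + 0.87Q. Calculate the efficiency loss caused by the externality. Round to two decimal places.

Market equilibrium (private): 28.45 + 1.27Q = 65.12 - 3.26Q → Q_m = 8.0949.
Social marginal benefit = demand + MEB = 75.96 - 2.39Q.
Set SMB = MC: 75.96 - 2.39Q = 28.45 + 1.27Q → Q* = 12.9809.
Height of the DWL triangle at Q_m is SMB(Q_m) − MC(Q_m) = MEB(Q_m) = 17.8826.
DWL = ½ × 4.8860 × 17.8826 = 43.6872.

DWL = $43.69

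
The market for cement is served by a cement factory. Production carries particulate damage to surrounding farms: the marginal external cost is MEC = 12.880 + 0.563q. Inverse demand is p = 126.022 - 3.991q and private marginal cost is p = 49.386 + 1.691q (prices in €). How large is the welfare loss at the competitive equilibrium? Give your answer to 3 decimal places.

DWL = €33.560

Market equilibrium (private): 49.386 + 1.691q = 126.022 - 3.991q → q_m = 13.4875.
Social marginal cost = private MC + MEC = 62.266 + 2.254q.
Set SMC = demand: 62.266 + 2.254q = 126.022 - 3.991q → q* = 10.2091.
Height of the DWL triangle at q_m is SMC(q_m) − demand(q_m) = MEC(q_m) = 20.4735.
DWL = ½ × 3.2784 × 20.4735 = 33.5602.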